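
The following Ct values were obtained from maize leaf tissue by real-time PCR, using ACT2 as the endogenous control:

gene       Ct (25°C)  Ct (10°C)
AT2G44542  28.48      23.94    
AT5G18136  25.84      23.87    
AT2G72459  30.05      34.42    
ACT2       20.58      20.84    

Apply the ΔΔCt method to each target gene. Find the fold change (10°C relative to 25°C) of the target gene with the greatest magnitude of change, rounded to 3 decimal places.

AT2G44542: ΔΔCt = (23.94−20.84) − (28.48−20.58) = 3.10 − 7.90 = -4.80; fold change = 2^4.80 = 27.858
AT5G18136: ΔΔCt = (23.87−20.84) − (25.84−20.58) = 3.03 − 5.26 = -2.23; fold change = 2^2.23 = 4.691
AT2G72459: ΔΔCt = (34.42−20.84) − (30.05−20.58) = 13.58 − 9.47 = 4.11; fold change = 2^-4.11 = 0.058
AT2G44542 has the largest |ΔΔCt| = 4.80.

27.858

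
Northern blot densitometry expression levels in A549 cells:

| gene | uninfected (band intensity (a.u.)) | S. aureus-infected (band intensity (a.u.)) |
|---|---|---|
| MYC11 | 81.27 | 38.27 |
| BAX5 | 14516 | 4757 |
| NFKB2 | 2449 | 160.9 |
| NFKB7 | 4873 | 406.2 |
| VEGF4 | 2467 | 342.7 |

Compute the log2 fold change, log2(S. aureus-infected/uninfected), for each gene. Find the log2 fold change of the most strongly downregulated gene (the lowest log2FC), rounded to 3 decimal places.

log2(38.27/81.27) = -1.087  (MYC11)
log2(4757/14516) = -1.610  (BAX5)
log2(160.9/2449) = -3.928  (NFKB2)
log2(406.2/4873) = -3.585  (NFKB7)
log2(342.7/2467) = -2.848  (VEGF4)
NFKB2 is most strongly downregulated.

-3.928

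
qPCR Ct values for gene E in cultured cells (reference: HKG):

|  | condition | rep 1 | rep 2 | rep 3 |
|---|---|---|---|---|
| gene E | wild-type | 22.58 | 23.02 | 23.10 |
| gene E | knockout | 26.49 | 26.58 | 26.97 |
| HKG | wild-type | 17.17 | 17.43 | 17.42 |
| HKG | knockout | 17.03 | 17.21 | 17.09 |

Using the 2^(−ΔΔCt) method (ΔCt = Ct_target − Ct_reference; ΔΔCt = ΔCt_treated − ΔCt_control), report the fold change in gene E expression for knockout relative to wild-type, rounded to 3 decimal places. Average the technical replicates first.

0.062

Mean Ct: gene E wild-type 22.900; gene E knockout 26.680; HKG wild-type 17.340; HKG knockout 17.110
ΔCt(wild-type) = 22.900 − 17.340 = 5.560
ΔCt(knockout) = 26.680 − 17.110 = 9.570
ΔΔCt = 9.570 − 5.560 = 4.010
Fold change = 2^(−4.010) = 0.0621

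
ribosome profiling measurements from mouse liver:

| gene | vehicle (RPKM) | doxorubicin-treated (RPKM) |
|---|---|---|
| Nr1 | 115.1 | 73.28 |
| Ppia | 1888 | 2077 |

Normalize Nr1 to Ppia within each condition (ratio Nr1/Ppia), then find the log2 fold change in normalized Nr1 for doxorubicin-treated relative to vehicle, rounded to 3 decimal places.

Nr1/Ppia (vehicle) = 115.1 / 1888 = 0.060964
Nr1/Ppia (doxorubicin-treated) = 73.28 / 2077 = 0.035282
Fold change = 0.035282 / 0.060964 = 0.5787
log2(0.5787) = -0.7890

-0.789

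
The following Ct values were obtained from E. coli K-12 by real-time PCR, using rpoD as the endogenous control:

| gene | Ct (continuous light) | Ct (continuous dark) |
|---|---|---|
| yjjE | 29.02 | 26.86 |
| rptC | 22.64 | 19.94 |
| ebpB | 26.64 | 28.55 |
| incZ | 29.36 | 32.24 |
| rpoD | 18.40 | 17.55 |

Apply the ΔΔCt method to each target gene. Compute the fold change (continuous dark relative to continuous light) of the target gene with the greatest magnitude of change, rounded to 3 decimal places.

yjjE: ΔΔCt = (26.86−17.55) − (29.02−18.40) = 9.31 − 10.62 = -1.31; fold change = 2^1.31 = 2.479
rptC: ΔΔCt = (19.94−17.55) − (22.64−18.40) = 2.39 − 4.24 = -1.85; fold change = 2^1.85 = 3.605
ebpB: ΔΔCt = (28.55−17.55) − (26.64−18.40) = 11.00 − 8.24 = 2.76; fold change = 2^-2.76 = 0.148
incZ: ΔΔCt = (32.24−17.55) − (29.36−18.40) = 14.69 − 10.96 = 3.73; fold change = 2^-3.73 = 0.075
incZ has the largest |ΔΔCt| = 3.73.

0.075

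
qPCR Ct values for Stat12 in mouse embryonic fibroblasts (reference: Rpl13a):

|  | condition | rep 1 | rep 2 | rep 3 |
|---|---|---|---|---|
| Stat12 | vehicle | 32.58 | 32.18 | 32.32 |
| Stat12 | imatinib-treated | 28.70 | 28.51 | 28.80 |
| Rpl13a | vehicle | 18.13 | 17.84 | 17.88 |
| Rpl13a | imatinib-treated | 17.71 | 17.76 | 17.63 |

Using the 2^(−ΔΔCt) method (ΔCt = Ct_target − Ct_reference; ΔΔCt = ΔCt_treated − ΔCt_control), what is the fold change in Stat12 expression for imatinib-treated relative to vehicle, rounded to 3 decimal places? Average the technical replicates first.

Mean Ct: Stat12 vehicle 32.360; Stat12 imatinib-treated 28.670; Rpl13a vehicle 17.950; Rpl13a imatinib-treated 17.700
ΔCt(vehicle) = 32.360 − 17.950 = 14.410
ΔCt(imatinib-treated) = 28.670 − 17.700 = 10.970
ΔΔCt = 10.970 − 14.410 = -3.440
Fold change = 2^(−(-3.440)) = 2^3.440 = 10.8528

10.853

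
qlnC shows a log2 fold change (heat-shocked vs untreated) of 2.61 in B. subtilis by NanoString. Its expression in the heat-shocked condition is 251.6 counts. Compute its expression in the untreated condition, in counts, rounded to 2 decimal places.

41.21

Fold change = 2^(2.61) = 6.1050
untreated expression = 251.6 / 6.1050 = 41.21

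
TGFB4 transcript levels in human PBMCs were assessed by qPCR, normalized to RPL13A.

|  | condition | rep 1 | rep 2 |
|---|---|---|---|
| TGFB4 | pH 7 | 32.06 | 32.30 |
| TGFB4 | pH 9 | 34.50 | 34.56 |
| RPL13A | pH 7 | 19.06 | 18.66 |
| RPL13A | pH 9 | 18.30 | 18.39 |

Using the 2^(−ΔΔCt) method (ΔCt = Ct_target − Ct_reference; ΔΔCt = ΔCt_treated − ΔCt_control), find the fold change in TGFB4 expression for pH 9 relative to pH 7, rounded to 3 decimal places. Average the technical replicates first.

Mean Ct: TGFB4 pH 7 32.180; TGFB4 pH 9 34.530; RPL13A pH 7 18.860; RPL13A pH 9 18.345
ΔCt(pH 7) = 32.180 − 18.860 = 13.320
ΔCt(pH 9) = 34.530 − 18.345 = 16.185
ΔΔCt = 16.185 − 13.320 = 2.865
Fold change = 2^(−2.865) = 0.1373

0.137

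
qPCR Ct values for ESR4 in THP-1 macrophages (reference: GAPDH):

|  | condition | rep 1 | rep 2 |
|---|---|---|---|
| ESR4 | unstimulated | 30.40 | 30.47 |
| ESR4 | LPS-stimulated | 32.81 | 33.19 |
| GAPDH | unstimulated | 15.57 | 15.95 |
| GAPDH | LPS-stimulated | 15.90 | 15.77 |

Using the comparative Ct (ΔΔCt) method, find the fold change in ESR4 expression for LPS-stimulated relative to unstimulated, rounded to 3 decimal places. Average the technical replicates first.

0.178

Mean Ct: ESR4 unstimulated 30.435; ESR4 LPS-stimulated 33.000; GAPDH unstimulated 15.760; GAPDH LPS-stimulated 15.835
ΔCt(unstimulated) = 30.435 − 15.760 = 14.675
ΔCt(LPS-stimulated) = 33.000 − 15.835 = 17.165
ΔΔCt = 17.165 − 14.675 = 2.490
Fold change = 2^(−2.490) = 0.1780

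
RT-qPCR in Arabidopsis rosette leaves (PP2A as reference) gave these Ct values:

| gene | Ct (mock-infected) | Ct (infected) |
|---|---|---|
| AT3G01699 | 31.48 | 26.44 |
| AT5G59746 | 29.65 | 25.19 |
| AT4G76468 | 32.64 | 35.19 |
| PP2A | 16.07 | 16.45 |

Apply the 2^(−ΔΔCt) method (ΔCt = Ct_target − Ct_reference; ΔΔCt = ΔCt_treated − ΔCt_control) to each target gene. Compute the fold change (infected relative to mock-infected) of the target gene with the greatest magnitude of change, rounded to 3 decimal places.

AT3G01699: ΔΔCt = (26.44−16.45) − (31.48−16.07) = 9.99 − 15.41 = -5.42; fold change = 2^5.42 = 42.814
AT5G59746: ΔΔCt = (25.19−16.45) − (29.65−16.07) = 8.74 − 13.58 = -4.84; fold change = 2^4.84 = 28.641
AT4G76468: ΔΔCt = (35.19−16.45) − (32.64−16.07) = 18.74 − 16.57 = 2.17; fold change = 2^-2.17 = 0.222
AT3G01699 has the largest |ΔΔCt| = 5.42.

42.814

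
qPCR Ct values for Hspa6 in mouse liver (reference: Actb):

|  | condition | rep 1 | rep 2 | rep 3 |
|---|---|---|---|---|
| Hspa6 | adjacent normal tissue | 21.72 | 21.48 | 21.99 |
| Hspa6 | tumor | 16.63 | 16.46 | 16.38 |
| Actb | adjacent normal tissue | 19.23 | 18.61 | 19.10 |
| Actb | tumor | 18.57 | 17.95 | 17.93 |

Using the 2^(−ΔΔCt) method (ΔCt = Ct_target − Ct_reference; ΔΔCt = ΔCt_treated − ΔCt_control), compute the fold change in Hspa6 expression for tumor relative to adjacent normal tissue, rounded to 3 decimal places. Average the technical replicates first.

Mean Ct: Hspa6 adjacent normal tissue 21.730; Hspa6 tumor 16.490; Actb adjacent normal tissue 18.980; Actb tumor 18.150
ΔCt(adjacent normal tissue) = 21.730 − 18.980 = 2.750
ΔCt(tumor) = 16.490 − 18.150 = -1.660
ΔΔCt = -1.660 − 2.750 = -4.410
Fold change = 2^(−(-4.410)) = 2^4.410 = 21.2590

21.259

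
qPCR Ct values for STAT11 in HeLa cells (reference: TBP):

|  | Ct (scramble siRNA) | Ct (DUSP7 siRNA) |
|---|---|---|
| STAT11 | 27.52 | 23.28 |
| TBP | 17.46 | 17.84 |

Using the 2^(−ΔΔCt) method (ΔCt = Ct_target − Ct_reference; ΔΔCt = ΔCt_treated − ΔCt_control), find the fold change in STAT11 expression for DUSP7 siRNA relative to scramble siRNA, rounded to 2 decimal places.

ΔCt(scramble siRNA) = 27.520 − 17.460 = 10.060
ΔCt(DUSP7 siRNA) = 23.280 − 17.840 = 5.440
ΔΔCt = 5.440 − 10.060 = -4.620
Fold change = 2^(−(-4.620)) = 2^4.620 = 24.590

24.59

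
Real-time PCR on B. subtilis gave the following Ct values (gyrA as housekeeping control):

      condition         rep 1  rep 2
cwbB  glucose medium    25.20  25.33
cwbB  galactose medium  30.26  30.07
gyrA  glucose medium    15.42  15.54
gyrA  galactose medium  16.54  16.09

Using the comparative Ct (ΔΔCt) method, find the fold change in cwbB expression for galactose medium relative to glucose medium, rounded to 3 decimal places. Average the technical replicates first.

0.060

Mean Ct: cwbB glucose medium 25.265; cwbB galactose medium 30.165; gyrA glucose medium 15.480; gyrA galactose medium 16.315
ΔCt(glucose medium) = 25.265 − 15.480 = 9.785
ΔCt(galactose medium) = 30.165 − 16.315 = 13.850
ΔΔCt = 13.850 − 9.785 = 4.065
Fold change = 2^(−4.065) = 0.0597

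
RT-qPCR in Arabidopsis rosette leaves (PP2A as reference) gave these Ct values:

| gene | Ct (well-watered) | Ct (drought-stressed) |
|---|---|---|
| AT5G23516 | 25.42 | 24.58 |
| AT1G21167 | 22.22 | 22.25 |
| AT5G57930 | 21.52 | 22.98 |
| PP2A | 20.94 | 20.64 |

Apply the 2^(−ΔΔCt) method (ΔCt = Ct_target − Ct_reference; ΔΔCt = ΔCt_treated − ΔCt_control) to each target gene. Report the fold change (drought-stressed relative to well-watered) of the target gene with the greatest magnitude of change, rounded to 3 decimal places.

AT5G23516: ΔΔCt = (24.58−20.64) − (25.42−20.94) = 3.94 − 4.48 = -0.54; fold change = 2^0.54 = 1.454
AT1G21167: ΔΔCt = (22.25−20.64) − (22.22−20.94) = 1.61 − 1.28 = 0.33; fold change = 2^-0.33 = 0.796
AT5G57930: ΔΔCt = (22.98−20.64) − (21.52−20.94) = 2.34 − 0.58 = 1.76; fold change = 2^-1.76 = 0.295
AT5G57930 has the largest |ΔΔCt| = 1.76.

0.295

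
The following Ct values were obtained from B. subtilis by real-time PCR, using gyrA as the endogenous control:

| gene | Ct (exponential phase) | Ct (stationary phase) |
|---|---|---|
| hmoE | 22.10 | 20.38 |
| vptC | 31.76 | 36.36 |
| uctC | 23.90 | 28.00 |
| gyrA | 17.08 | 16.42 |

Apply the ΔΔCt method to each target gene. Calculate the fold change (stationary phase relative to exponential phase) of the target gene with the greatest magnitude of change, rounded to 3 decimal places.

hmoE: ΔΔCt = (20.38−16.42) − (22.10−17.08) = 3.96 − 5.02 = -1.06; fold change = 2^1.06 = 2.085
vptC: ΔΔCt = (36.36−16.42) − (31.76−17.08) = 19.94 − 14.68 = 5.26; fold change = 2^-5.26 = 0.026
uctC: ΔΔCt = (28.00−16.42) − (23.90−17.08) = 11.58 − 6.82 = 4.76; fold change = 2^-4.76 = 0.037
vptC has the largest |ΔΔCt| = 5.26.

0.026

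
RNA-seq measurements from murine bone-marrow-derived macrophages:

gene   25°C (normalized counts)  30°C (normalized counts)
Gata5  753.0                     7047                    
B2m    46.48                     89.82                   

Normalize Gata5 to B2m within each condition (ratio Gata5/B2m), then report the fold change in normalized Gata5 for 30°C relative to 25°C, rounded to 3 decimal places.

4.843

Gata5/B2m (25°C) = 753.0 / 46.48 = 16.201
Gata5/B2m (30°C) = 7047 / 89.82 = 78.457
Fold change = 78.457 / 16.201 = 4.8429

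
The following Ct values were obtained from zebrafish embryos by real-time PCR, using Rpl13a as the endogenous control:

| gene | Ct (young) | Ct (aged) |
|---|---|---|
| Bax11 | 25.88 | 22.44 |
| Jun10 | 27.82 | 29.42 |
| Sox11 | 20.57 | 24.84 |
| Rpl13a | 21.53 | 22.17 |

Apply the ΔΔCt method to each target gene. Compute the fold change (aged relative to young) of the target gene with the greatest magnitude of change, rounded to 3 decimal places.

Bax11: ΔΔCt = (22.44−22.17) − (25.88−21.53) = 0.27 − 4.35 = -4.08; fold change = 2^4.08 = 16.912
Jun10: ΔΔCt = (29.42−22.17) − (27.82−21.53) = 7.25 − 6.29 = 0.96; fold change = 2^-0.96 = 0.514
Sox11: ΔΔCt = (24.84−22.17) − (20.57−21.53) = 2.67 − (-0.96) = 3.63; fold change = 2^-3.63 = 0.081
Bax11 has the largest |ΔΔCt| = 4.08.

16.912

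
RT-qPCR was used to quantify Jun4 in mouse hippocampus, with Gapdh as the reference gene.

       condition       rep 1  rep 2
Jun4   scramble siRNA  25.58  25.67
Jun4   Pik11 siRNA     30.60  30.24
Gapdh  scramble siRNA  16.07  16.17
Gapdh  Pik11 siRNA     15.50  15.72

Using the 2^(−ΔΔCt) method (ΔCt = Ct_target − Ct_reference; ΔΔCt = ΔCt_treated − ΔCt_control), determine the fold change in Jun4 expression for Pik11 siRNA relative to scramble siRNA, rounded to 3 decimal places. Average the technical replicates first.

0.025

Mean Ct: Jun4 scramble siRNA 25.625; Jun4 Pik11 siRNA 30.420; Gapdh scramble siRNA 16.120; Gapdh Pik11 siRNA 15.610
ΔCt(scramble siRNA) = 25.625 − 16.120 = 9.505
ΔCt(Pik11 siRNA) = 30.420 − 15.610 = 14.810
ΔΔCt = 14.810 − 9.505 = 5.305
Fold change = 2^(−5.305) = 0.0253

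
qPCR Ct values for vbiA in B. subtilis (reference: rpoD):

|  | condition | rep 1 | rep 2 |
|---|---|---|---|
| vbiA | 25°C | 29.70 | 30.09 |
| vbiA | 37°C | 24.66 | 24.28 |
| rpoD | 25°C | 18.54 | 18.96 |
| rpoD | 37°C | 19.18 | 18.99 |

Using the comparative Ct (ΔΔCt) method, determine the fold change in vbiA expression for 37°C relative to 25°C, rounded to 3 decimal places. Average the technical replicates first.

54.192

Mean Ct: vbiA 25°C 29.895; vbiA 37°C 24.470; rpoD 25°C 18.750; rpoD 37°C 19.085
ΔCt(25°C) = 29.895 − 18.750 = 11.145
ΔCt(37°C) = 24.470 − 19.085 = 5.385
ΔΔCt = 5.385 − 11.145 = -5.760
Fold change = 2^(−(-5.760)) = 2^5.760 = 54.1917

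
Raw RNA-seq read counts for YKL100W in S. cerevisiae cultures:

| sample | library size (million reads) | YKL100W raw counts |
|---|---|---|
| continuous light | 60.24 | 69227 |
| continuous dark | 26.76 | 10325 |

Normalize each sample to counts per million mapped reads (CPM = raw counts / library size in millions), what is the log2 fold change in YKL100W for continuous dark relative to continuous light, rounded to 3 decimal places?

CPM(continuous light) = 69227 / 60.24 = 1149.1866
CPM(continuous dark) = 10325 / 26.76 = 385.8371
Fold change = 385.8371 / 1149.1866 = 0.33575
log2(0.33575) = -1.5745

-1.575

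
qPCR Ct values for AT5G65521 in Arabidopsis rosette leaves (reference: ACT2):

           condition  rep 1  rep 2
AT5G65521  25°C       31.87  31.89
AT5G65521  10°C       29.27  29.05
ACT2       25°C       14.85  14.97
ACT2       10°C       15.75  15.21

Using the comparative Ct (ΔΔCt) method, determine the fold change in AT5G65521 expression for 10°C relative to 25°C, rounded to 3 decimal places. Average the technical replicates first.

Mean Ct: AT5G65521 25°C 31.880; AT5G65521 10°C 29.160; ACT2 25°C 14.910; ACT2 10°C 15.480
ΔCt(25°C) = 31.880 − 14.910 = 16.970
ΔCt(10°C) = 29.160 − 15.480 = 13.680
ΔΔCt = 13.680 − 16.970 = -3.290
Fold change = 2^(−(-3.290)) = 2^3.290 = 9.7811

9.781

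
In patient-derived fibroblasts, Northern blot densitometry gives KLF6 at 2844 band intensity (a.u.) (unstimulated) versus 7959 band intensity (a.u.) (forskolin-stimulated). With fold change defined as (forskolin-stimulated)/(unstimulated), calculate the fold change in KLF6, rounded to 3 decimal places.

Fold change = 7959 / 2844 = 2.7985
KLF6 is upregulated.

2.799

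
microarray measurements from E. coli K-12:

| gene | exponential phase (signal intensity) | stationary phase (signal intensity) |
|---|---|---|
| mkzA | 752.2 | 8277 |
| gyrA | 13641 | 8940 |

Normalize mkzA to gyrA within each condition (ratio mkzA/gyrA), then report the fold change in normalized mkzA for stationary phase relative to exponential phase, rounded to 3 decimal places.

mkzA/gyrA (exponential phase) = 752.2 / 13641 = 0.055143
mkzA/gyrA (stationary phase) = 8277 / 8940 = 0.92584
Fold change = 0.92584 / 0.055143 = 16.7899

16.790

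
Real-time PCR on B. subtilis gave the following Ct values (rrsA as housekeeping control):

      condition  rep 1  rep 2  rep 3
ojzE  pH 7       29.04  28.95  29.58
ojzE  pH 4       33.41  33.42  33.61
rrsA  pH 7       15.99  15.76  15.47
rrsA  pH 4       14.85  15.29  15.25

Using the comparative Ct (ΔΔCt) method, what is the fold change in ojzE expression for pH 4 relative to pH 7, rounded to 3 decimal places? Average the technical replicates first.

0.033

Mean Ct: ojzE pH 7 29.190; ojzE pH 4 33.480; rrsA pH 7 15.740; rrsA pH 4 15.130
ΔCt(pH 7) = 29.190 − 15.740 = 13.450
ΔCt(pH 4) = 33.480 − 15.130 = 18.350
ΔΔCt = 18.350 − 13.450 = 4.900
Fold change = 2^(−4.900) = 0.0335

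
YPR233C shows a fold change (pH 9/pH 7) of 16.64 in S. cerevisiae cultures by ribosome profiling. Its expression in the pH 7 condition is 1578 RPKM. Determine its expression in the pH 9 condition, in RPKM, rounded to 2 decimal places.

26257.92

pH 9 expression = 1578 × 16.64 = 26257.92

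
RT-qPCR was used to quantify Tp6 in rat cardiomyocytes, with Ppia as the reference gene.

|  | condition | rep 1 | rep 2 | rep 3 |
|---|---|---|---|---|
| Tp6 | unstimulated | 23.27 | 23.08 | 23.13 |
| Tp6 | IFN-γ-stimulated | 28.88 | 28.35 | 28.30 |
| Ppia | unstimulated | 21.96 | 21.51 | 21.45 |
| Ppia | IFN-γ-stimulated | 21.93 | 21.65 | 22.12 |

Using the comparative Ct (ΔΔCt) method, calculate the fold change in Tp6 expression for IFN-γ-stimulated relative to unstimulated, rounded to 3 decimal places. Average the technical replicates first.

0.029

Mean Ct: Tp6 unstimulated 23.160; Tp6 IFN-γ-stimulated 28.510; Ppia unstimulated 21.640; Ppia IFN-γ-stimulated 21.900
ΔCt(unstimulated) = 23.160 − 21.640 = 1.520
ΔCt(IFN-γ-stimulated) = 28.510 − 21.900 = 6.610
ΔΔCt = 6.610 − 1.520 = 5.090
Fold change = 2^(−5.090) = 0.0294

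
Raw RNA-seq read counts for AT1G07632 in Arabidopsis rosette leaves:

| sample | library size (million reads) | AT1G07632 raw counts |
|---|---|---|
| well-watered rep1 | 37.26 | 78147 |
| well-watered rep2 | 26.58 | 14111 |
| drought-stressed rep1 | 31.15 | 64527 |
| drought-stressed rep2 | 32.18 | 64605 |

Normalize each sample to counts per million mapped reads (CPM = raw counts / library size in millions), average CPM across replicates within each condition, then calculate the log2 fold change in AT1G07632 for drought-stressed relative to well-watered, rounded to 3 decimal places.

CPM(well-watered rep1) = 78147 / 37.26 = 2097.3430
CPM(well-watered rep2) = 14111 / 26.58 = 530.8879
CPM(drought-stressed rep1) = 64527 / 31.15 = 2071.4928
CPM(drought-stressed rep2) = 64605 / 32.18 = 2007.6134
mean CPM(well-watered) = 1314.1154; mean CPM(drought-stressed) = 2039.5531
Fold change = 2039.5531 / 1314.1154 = 1.55203
log2(1.55203) = 0.6342

0.634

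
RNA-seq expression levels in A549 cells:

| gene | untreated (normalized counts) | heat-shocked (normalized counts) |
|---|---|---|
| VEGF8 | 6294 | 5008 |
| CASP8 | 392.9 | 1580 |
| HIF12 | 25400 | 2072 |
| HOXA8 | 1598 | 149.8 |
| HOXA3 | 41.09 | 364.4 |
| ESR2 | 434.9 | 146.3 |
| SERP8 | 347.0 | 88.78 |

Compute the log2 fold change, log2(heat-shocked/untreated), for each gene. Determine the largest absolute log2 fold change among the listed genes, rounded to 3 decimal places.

3.616

log2(5008/6294) = -0.330  (VEGF8)
log2(1580/392.9) = 2.008  (CASP8)
log2(2072/25400) = -3.616  (HIF12)
log2(149.8/1598) = -3.415  (HOXA8)
log2(364.4/41.09) = 3.149  (HOXA3)
log2(146.3/434.9) = -1.572  (ESR2)
log2(88.78/347.0) = -1.967  (SERP8)
The largest magnitude belongs to HIF12.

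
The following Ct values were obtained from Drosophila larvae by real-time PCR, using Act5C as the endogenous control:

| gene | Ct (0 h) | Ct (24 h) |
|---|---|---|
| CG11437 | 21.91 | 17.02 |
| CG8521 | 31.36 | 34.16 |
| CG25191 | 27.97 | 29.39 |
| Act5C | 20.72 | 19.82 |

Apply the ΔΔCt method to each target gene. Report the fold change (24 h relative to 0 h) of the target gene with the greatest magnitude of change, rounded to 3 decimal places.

15.889

CG11437: ΔΔCt = (17.02−19.82) − (21.91−20.72) = -2.80 − 1.19 = -3.99; fold change = 2^3.99 = 15.889
CG8521: ΔΔCt = (34.16−19.82) − (31.36−20.72) = 14.34 − 10.64 = 3.70; fold change = 2^-3.70 = 0.077
CG25191: ΔΔCt = (29.39−19.82) − (27.97−20.72) = 9.57 − 7.25 = 2.32; fold change = 2^-2.32 = 0.200
CG11437 has the largest |ΔΔCt| = 3.99.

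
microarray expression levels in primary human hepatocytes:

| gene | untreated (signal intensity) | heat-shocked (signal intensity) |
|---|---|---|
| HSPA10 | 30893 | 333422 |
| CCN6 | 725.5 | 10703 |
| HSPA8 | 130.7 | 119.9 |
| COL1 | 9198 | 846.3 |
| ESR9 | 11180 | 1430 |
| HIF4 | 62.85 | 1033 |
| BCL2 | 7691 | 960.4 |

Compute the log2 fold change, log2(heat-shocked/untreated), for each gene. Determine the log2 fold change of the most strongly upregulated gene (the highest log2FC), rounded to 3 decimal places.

4.039

log2(333422/30893) = 3.432  (HSPA10)
log2(10703/725.5) = 3.883  (CCN6)
log2(119.9/130.7) = -0.124  (HSPA8)
log2(846.3/9198) = -3.442  (COL1)
log2(1430/11180) = -2.967  (ESR9)
log2(1033/62.85) = 4.039  (HIF4)
log2(960.4/7691) = -3.001  (BCL2)
HIF4 is most strongly upregulated.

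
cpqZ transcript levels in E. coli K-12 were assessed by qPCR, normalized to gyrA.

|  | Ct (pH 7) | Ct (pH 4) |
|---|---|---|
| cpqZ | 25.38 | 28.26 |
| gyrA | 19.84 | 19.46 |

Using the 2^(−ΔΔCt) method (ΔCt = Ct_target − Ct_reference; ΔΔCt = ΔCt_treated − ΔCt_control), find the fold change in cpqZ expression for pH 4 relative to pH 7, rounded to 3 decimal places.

0.104

ΔCt(pH 7) = 25.380 − 19.840 = 5.540
ΔCt(pH 4) = 28.260 − 19.460 = 8.800
ΔΔCt = 8.800 − 5.540 = 3.260
Fold change = 2^(−3.260) = 0.1044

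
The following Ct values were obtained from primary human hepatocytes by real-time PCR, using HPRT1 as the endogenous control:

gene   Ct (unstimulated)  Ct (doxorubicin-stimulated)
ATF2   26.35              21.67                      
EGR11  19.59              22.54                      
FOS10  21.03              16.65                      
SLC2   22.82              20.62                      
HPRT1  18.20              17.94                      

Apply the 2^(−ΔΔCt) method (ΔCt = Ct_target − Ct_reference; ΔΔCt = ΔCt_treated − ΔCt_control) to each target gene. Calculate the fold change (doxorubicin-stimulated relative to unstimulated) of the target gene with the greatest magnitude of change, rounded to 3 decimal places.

ATF2: ΔΔCt = (21.67−17.94) − (26.35−18.20) = 3.73 − 8.15 = -4.42; fold change = 2^4.42 = 21.407
EGR11: ΔΔCt = (22.54−17.94) − (19.59−18.20) = 4.60 − 1.39 = 3.21; fold change = 2^-3.21 = 0.108
FOS10: ΔΔCt = (16.65−17.94) − (21.03−18.20) = -1.29 − 2.83 = -4.12; fold change = 2^4.12 = 17.388
SLC2: ΔΔCt = (20.62−17.94) − (22.82−18.20) = 2.68 − 4.62 = -1.94; fold change = 2^1.94 = 3.837
ATF2 has the largest |ΔΔCt| = 4.42.

21.407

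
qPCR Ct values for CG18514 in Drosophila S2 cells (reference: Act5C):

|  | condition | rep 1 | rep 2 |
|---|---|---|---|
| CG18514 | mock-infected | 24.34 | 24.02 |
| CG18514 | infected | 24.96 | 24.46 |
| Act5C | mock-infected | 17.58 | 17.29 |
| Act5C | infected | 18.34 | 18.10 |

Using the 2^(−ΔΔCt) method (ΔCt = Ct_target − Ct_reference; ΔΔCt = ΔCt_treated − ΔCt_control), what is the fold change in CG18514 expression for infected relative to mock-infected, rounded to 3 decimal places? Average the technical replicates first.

1.193

Mean Ct: CG18514 mock-infected 24.180; CG18514 infected 24.710; Act5C mock-infected 17.435; Act5C infected 18.220
ΔCt(mock-infected) = 24.180 − 17.435 = 6.745
ΔCt(infected) = 24.710 − 18.220 = 6.490
ΔΔCt = 6.490 − 6.745 = -0.255
Fold change = 2^(−(-0.255)) = 2^0.255 = 1.1933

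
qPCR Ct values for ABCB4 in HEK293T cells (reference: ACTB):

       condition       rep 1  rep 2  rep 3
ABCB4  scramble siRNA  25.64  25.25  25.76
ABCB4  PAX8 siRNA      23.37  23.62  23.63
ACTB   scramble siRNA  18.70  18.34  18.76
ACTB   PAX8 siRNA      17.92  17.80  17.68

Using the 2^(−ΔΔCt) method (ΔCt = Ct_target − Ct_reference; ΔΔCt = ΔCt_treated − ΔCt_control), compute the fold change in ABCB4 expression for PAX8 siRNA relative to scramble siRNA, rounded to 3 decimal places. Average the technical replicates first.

2.313

Mean Ct: ABCB4 scramble siRNA 25.550; ABCB4 PAX8 siRNA 23.540; ACTB scramble siRNA 18.600; ACTB PAX8 siRNA 17.800
ΔCt(scramble siRNA) = 25.550 − 18.600 = 6.950
ΔCt(PAX8 siRNA) = 23.540 − 17.800 = 5.740
ΔΔCt = 5.740 − 6.950 = -1.210
Fold change = 2^(−(-1.210)) = 2^1.210 = 2.3134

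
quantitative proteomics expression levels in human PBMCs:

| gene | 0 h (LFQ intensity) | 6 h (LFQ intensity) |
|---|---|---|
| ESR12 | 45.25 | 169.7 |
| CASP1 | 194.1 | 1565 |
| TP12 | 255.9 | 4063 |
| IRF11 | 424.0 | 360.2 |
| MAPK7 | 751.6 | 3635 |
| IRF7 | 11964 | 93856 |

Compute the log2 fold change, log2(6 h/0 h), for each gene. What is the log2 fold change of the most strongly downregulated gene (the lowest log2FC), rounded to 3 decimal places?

-0.235

log2(169.7/45.25) = 1.907  (ESR12)
log2(1565/194.1) = 3.011  (CASP1)
log2(4063/255.9) = 3.989  (TP12)
log2(360.2/424.0) = -0.235  (IRF11)
log2(3635/751.6) = 2.274  (MAPK7)
log2(93856/11964) = 2.972  (IRF7)
IRF11 is most strongly downregulated.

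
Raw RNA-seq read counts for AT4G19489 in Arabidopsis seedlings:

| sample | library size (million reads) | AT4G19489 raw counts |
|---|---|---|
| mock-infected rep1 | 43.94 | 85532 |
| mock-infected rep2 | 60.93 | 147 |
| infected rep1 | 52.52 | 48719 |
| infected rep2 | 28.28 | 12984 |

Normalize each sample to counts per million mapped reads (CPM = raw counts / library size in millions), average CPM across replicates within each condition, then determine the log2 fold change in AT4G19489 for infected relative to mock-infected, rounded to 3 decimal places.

CPM(mock-infected rep1) = 85532 / 43.94 = 1946.5635
CPM(mock-infected rep2) = 147 / 60.93 = 2.4126
CPM(infected rep1) = 48719 / 52.52 = 927.6276
CPM(infected rep2) = 12984 / 28.28 = 459.1231
mean CPM(mock-infected) = 974.4881; mean CPM(infected) = 693.3753
Fold change = 693.3753 / 974.4881 = 0.71153
log2(0.71153) = -0.4910

-0.491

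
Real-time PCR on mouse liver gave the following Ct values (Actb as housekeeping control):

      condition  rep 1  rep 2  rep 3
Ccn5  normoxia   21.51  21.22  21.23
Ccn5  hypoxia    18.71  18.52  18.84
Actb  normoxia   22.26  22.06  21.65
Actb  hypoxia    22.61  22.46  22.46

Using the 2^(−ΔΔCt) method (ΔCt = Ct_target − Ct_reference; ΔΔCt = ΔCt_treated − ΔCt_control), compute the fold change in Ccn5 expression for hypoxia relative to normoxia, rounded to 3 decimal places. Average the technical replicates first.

8.877

Mean Ct: Ccn5 normoxia 21.320; Ccn5 hypoxia 18.690; Actb normoxia 21.990; Actb hypoxia 22.510
ΔCt(normoxia) = 21.320 − 21.990 = -0.670
ΔCt(hypoxia) = 18.690 − 22.510 = -3.820
ΔΔCt = -3.820 − (-0.670) = -3.150
Fold change = 2^(−(-3.150)) = 2^3.150 = 8.8766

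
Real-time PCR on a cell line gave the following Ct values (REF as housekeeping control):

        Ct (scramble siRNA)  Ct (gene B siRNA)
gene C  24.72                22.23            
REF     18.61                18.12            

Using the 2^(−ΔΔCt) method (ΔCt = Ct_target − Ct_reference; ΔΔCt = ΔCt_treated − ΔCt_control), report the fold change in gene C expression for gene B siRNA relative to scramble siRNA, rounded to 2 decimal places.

ΔCt(scramble siRNA) = 24.720 − 18.610 = 6.110
ΔCt(gene B siRNA) = 22.230 − 18.120 = 4.110
ΔΔCt = 4.110 − 6.110 = -2.000
Fold change = 2^(−(-2.000)) = 2^2.000 = 4.000

4.00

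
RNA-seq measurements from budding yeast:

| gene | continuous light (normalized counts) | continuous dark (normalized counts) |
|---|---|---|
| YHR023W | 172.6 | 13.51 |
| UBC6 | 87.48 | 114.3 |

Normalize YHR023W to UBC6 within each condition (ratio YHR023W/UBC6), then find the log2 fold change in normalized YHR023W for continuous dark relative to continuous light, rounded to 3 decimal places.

-4.061

YHR023W/UBC6 (continuous light) = 172.6 / 87.48 = 1.973
YHR023W/UBC6 (continuous dark) = 13.51 / 114.3 = 0.1182
Fold change = 0.1182 / 1.973 = 0.0599
log2(0.0599) = -4.0611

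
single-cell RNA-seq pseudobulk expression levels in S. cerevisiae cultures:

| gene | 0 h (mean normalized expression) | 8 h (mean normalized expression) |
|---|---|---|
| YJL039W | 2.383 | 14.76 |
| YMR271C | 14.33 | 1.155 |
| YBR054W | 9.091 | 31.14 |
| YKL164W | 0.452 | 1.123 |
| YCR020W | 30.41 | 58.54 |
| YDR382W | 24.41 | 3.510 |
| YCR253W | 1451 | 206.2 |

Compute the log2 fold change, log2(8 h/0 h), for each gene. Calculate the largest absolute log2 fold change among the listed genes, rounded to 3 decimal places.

3.633

log2(14.76/2.383) = 2.631  (YJL039W)
log2(1.155/14.33) = -3.633  (YMR271C)
log2(31.14/9.091) = 1.776  (YBR054W)
log2(1.123/0.452) = 1.313  (YKL164W)
log2(58.54/30.41) = 0.945  (YCR020W)
log2(3.510/24.41) = -2.798  (YDR382W)
log2(206.2/1451) = -2.815  (YCR253W)
The largest magnitude belongs to YMR271C.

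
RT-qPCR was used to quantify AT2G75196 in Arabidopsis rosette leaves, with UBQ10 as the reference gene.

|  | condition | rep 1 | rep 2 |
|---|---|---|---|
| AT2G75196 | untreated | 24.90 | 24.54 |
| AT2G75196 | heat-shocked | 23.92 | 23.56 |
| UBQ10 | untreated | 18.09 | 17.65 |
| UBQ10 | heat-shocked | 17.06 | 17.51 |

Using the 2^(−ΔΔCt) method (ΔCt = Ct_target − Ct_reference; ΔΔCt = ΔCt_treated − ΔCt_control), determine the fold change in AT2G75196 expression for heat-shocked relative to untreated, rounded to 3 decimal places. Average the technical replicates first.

Mean Ct: AT2G75196 untreated 24.720; AT2G75196 heat-shocked 23.740; UBQ10 untreated 17.870; UBQ10 heat-shocked 17.285
ΔCt(untreated) = 24.720 − 17.870 = 6.850
ΔCt(heat-shocked) = 23.740 − 17.285 = 6.455
ΔΔCt = 6.455 − 6.850 = -0.395
Fold change = 2^(−(-0.395)) = 2^0.395 = 1.3149

1.315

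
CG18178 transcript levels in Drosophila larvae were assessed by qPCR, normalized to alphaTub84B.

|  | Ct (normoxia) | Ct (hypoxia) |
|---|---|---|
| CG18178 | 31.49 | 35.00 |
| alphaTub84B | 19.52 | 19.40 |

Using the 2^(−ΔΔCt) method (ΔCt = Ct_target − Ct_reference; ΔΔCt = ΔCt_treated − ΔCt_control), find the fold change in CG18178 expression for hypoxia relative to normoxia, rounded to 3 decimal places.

ΔCt(normoxia) = 31.490 − 19.520 = 11.970
ΔCt(hypoxia) = 35.000 − 19.400 = 15.600
ΔΔCt = 15.600 − 11.970 = 3.630
Fold change = 2^(−3.630) = 0.0808

0.081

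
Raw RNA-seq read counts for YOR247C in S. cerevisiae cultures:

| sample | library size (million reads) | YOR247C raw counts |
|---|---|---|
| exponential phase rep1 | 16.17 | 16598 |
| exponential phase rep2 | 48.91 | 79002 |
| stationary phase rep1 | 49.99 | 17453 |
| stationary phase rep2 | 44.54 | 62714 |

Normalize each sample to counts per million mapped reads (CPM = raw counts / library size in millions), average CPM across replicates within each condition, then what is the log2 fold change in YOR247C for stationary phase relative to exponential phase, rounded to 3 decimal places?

-0.588

CPM(exponential phase rep1) = 16598 / 16.17 = 1026.4688
CPM(exponential phase rep2) = 79002 / 48.91 = 1615.2525
CPM(stationary phase rep1) = 17453 / 49.99 = 349.1298
CPM(stationary phase rep2) = 62714 / 44.54 = 1408.0377
mean CPM(exponential phase) = 1320.8606; mean CPM(stationary phase) = 878.5838
Fold change = 878.5838 / 1320.8606 = 0.66516
log2(0.66516) = -0.5882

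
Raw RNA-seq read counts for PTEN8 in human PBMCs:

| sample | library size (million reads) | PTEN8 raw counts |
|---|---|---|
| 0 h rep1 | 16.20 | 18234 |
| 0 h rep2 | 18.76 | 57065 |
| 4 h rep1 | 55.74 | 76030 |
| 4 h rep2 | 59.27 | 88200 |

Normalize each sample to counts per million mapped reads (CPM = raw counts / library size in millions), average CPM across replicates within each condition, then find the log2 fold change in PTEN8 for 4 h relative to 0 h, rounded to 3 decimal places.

-0.547

CPM(0 h rep1) = 18234 / 16.20 = 1125.5556
CPM(0 h rep2) = 57065 / 18.76 = 3041.8443
CPM(4 h rep1) = 76030 / 55.74 = 1364.0115
CPM(4 h rep2) = 88200 / 59.27 = 1488.1053
mean CPM(0 h) = 2083.7000; mean CPM(4 h) = 1426.0584
Fold change = 1426.0584 / 2083.7000 = 0.68439
log2(0.68439) = -0.5471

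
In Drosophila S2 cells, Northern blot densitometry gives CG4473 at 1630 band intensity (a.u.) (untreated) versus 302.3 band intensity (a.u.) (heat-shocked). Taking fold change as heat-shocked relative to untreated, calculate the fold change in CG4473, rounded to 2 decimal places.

Fold change = 302.3 / 1630 = 0.185
CG4473 is downregulated.

0.19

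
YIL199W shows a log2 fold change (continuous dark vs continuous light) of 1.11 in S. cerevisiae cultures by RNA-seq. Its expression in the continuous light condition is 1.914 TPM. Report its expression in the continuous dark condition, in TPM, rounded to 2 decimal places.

4.13

Fold change = 2^(1.11) = 2.1585
continuous dark expression = 1.914 × 2.1585 = 4.13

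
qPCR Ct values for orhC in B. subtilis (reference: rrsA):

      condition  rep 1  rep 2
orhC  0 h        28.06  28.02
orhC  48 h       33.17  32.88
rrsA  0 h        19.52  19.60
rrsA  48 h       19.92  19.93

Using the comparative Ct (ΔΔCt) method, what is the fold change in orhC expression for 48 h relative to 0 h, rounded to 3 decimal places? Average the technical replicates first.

0.041

Mean Ct: orhC 0 h 28.040; orhC 48 h 33.025; rrsA 0 h 19.560; rrsA 48 h 19.925
ΔCt(0 h) = 28.040 − 19.560 = 8.480
ΔCt(48 h) = 33.025 − 19.925 = 13.100
ΔΔCt = 13.100 − 8.480 = 4.620
Fold change = 2^(−4.620) = 0.0407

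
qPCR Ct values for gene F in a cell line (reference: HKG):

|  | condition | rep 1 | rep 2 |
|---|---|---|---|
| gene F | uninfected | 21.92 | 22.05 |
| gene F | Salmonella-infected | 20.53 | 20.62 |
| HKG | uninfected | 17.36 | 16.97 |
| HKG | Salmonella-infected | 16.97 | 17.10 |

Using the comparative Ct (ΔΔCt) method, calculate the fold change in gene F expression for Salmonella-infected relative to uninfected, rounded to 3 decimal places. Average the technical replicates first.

2.428

Mean Ct: gene F uninfected 21.985; gene F Salmonella-infected 20.575; HKG uninfected 17.165; HKG Salmonella-infected 17.035
ΔCt(uninfected) = 21.985 − 17.165 = 4.820
ΔCt(Salmonella-infected) = 20.575 − 17.035 = 3.540
ΔΔCt = 3.540 − 4.820 = -1.280
Fold change = 2^(−(-1.280)) = 2^1.280 = 2.4284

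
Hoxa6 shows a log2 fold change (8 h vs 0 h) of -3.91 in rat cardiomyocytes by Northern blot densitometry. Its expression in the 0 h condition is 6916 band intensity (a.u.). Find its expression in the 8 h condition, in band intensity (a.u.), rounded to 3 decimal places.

460.074

Fold change = 2^(-3.91) = 0.0665
8 h expression = 6916 × 0.0665 = 460.074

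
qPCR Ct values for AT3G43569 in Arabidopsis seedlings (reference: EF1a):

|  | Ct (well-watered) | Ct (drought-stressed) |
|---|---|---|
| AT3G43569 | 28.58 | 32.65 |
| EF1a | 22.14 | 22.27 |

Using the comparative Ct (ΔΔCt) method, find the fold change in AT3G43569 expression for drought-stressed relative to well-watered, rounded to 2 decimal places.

ΔCt(well-watered) = 28.580 − 22.140 = 6.440
ΔCt(drought-stressed) = 32.650 − 22.270 = 10.380
ΔΔCt = 10.380 − 6.440 = 3.940
Fold change = 2^(−3.940) = 0.065

0.07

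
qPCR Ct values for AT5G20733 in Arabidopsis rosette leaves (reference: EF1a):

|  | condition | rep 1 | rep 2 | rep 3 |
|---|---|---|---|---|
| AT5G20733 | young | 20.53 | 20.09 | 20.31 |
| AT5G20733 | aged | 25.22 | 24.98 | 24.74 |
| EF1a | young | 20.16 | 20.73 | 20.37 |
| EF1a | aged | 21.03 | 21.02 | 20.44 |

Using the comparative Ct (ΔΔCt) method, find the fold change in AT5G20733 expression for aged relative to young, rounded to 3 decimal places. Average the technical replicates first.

Mean Ct: AT5G20733 young 20.310; AT5G20733 aged 24.980; EF1a young 20.420; EF1a aged 20.830
ΔCt(young) = 20.310 − 20.420 = -0.110
ΔCt(aged) = 24.980 − 20.830 = 4.150
ΔΔCt = 4.150 − (-0.110) = 4.260
Fold change = 2^(−4.260) = 0.0522

0.052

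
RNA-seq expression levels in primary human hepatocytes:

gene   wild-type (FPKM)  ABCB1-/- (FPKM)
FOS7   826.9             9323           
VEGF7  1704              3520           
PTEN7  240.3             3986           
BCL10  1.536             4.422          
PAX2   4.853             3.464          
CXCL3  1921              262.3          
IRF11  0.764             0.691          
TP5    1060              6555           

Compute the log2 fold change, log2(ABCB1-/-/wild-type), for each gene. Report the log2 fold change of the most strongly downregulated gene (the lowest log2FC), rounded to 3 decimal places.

-2.873

log2(9323/826.9) = 3.495  (FOS7)
log2(3520/1704) = 1.047  (VEGF7)
log2(3986/240.3) = 4.052  (PTEN7)
log2(4.422/1.536) = 1.526  (BCL10)
log2(3.464/4.853) = -0.486  (PAX2)
log2(262.3/1921) = -2.873  (CXCL3)
log2(0.691/0.764) = -0.145  (IRF11)
log2(6555/1060) = 2.629  (TP5)
CXCL3 is most strongly downregulated.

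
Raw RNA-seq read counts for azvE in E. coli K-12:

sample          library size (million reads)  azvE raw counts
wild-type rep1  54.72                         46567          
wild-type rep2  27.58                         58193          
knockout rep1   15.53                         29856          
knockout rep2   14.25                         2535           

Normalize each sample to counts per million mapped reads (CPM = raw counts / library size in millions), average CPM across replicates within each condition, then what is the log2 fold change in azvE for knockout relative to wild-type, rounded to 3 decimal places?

CPM(wild-type rep1) = 46567 / 54.72 = 851.0051
CPM(wild-type rep2) = 58193 / 27.58 = 2109.9710
CPM(knockout rep1) = 29856 / 15.53 = 1922.4726
CPM(knockout rep2) = 2535 / 14.25 = 177.8947
mean CPM(wild-type) = 1480.4881; mean CPM(knockout) = 1050.1837
Fold change = 1050.1837 / 1480.4881 = 0.70935
log2(0.70935) = -0.4954

-0.495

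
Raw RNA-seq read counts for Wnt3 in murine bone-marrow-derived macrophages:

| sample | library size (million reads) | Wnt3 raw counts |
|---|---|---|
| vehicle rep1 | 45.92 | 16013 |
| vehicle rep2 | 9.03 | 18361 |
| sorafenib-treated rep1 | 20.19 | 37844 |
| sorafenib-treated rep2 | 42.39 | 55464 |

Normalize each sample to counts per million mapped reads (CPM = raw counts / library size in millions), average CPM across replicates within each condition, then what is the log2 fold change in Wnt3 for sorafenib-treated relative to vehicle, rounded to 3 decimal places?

0.418

CPM(vehicle rep1) = 16013 / 45.92 = 348.7152
CPM(vehicle rep2) = 18361 / 9.03 = 2033.3333
CPM(sorafenib-treated rep1) = 37844 / 20.19 = 1874.3933
CPM(sorafenib-treated rep2) = 55464 / 42.39 = 1308.4218
mean CPM(vehicle) = 1191.0242; mean CPM(sorafenib-treated) = 1591.4075
Fold change = 1591.4075 / 1191.0242 = 1.33617
log2(1.33617) = 0.4181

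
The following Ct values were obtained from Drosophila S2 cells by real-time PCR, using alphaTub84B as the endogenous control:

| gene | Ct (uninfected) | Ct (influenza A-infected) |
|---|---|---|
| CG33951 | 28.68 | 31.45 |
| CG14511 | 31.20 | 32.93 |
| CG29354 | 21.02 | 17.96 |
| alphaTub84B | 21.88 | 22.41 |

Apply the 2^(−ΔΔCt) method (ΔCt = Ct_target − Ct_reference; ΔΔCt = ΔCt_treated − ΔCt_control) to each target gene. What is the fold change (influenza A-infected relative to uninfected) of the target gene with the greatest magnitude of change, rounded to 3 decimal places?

12.042

CG33951: ΔΔCt = (31.45−22.41) − (28.68−21.88) = 9.04 − 6.80 = 2.24; fold change = 2^-2.24 = 0.212
CG14511: ΔΔCt = (32.93−22.41) − (31.20−21.88) = 10.52 − 9.32 = 1.20; fold change = 2^-1.20 = 0.435
CG29354: ΔΔCt = (17.96−22.41) − (21.02−21.88) = -4.45 − (-0.86) = -3.59; fold change = 2^3.59 = 12.042
CG29354 has the largest |ΔΔCt| = 3.59.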